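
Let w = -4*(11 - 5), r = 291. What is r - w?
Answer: 315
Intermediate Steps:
w = -24 (w = -4*6 = -24)
r - w = 291 - 1*(-24) = 291 + 24 = 315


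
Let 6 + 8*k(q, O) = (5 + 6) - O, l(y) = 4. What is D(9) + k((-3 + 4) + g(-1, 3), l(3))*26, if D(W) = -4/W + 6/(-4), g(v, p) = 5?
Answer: 47/36 ≈ 1.3056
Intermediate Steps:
D(W) = -3/2 - 4/W (D(W) = -4/W + 6*(-¼) = -4/W - 3/2 = -3/2 - 4/W)
k(q, O) = 5/8 - O/8 (k(q, O) = -¾ + ((5 + 6) - O)/8 = -¾ + (11 - O)/8 = -¾ + (11/8 - O/8) = 5/8 - O/8)
D(9) + k((-3 + 4) + g(-1, 3), l(3))*26 = (-3/2 - 4/9) + (5/8 - ⅛*4)*26 = (-3/2 - 4*⅑) + (5/8 - ½)*26 = (-3/2 - 4/9) + (⅛)*26 = -35/18 + 13/4 = 47/36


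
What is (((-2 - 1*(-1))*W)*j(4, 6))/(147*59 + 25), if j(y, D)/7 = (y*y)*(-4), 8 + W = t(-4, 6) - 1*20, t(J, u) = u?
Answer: -4928/4349 ≈ -1.1331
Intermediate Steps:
W = -22 (W = -8 + (6 - 1*20) = -8 + (6 - 20) = -8 - 14 = -22)
j(y, D) = -28*y² (j(y, D) = 7*((y*y)*(-4)) = 7*(y²*(-4)) = 7*(-4*y²) = -28*y²)
(((-2 - 1*(-1))*W)*j(4, 6))/(147*59 + 25) = (((-2 - 1*(-1))*(-22))*(-28*4²))/(147*59 + 25) = (((-2 + 1)*(-22))*(-28*16))/(8673 + 25) = (-1*(-22)*(-448))/8698 = (22*(-448))*(1/8698) = -9856*1/8698 = -4928/4349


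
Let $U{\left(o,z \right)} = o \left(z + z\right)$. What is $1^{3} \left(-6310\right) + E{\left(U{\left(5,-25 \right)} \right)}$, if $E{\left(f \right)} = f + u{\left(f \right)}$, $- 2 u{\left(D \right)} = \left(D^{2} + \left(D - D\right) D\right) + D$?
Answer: $-37685$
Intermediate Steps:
$U{\left(o,z \right)} = 2 o z$ ($U{\left(o,z \right)} = o 2 z = 2 o z$)
$u{\left(D \right)} = - \frac{D}{2} - \frac{D^{2}}{2}$ ($u{\left(D \right)} = - \frac{\left(D^{2} + \left(D - D\right) D\right) + D}{2} = - \frac{\left(D^{2} + 0 D\right) + D}{2} = - \frac{\left(D^{2} + 0\right) + D}{2} = - \frac{D^{2} + D}{2} = - \frac{D + D^{2}}{2} = - \frac{D}{2} - \frac{D^{2}}{2}$)
$E{\left(f \right)} = f - \frac{f \left(1 + f\right)}{2}$
$1^{3} \left(-6310\right) + E{\left(U{\left(5,-25 \right)} \right)} = 1^{3} \left(-6310\right) + \frac{2 \cdot 5 \left(-25\right) \left(1 - 2 \cdot 5 \left(-25\right)\right)}{2} = 1 \left(-6310\right) + \frac{1}{2} \left(-250\right) \left(1 - -250\right) = -6310 + \frac{1}{2} \left(-250\right) \left(1 + 250\right) = -6310 + \frac{1}{2} \left(-250\right) 251 = -6310 - 31375 = -37685$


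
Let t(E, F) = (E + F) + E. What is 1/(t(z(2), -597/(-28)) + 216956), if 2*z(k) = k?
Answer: 28/6075421 ≈ 4.6087e-6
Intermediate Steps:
z(k) = k/2
t(E, F) = F + 2*E
1/(t(z(2), -597/(-28)) + 216956) = 1/((-597/(-28) + 2*((½)*2)) + 216956) = 1/((-597*(-1/28) + 2*1) + 216956) = 1/((597/28 + 2) + 216956) = 1/(653/28 + 216956) = 1/(6075421/28) = 28/6075421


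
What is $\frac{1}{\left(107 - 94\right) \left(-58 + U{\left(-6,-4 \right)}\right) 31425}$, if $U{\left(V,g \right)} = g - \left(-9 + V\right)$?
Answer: $- \frac{1}{19200675} \approx -5.2081 \cdot 10^{-8}$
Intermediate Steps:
$U{\left(V,g \right)} = 9 + g - V$
$\frac{1}{\left(107 - 94\right) \left(-58 + U{\left(-6,-4 \right)}\right) 31425} = \frac{1}{\left(107 - 94\right) \left(-58 - -11\right) 31425} = \frac{1}{13 \left(-58 + \left(9 - 4 + 6\right)\right) 31425} = \frac{1}{13 \left(-58 + 11\right) 31425} = \frac{1}{13 \left(-47\right) 31425} = \frac{1}{\left(-611\right) 31425} = \frac{1}{-19200675} = - \frac{1}{19200675}$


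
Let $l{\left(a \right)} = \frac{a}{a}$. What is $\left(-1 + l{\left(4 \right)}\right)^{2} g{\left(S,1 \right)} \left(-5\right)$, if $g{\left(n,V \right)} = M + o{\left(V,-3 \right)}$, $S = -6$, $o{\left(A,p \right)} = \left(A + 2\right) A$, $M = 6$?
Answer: $0$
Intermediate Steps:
$o{\left(A,p \right)} = A \left(2 + A\right)$ ($o{\left(A,p \right)} = \left(2 + A\right) A = A \left(2 + A\right)$)
$l{\left(a \right)} = 1$
$g{\left(n,V \right)} = 6 + V \left(2 + V\right)$
$\left(-1 + l{\left(4 \right)}\right)^{2} g{\left(S,1 \right)} \left(-5\right) = \left(-1 + 1\right)^{2} \left(6 + 1 \left(2 + 1\right)\right) \left(-5\right) = 0^{2} \left(6 + 1 \cdot 3\right) \left(-5\right) = 0 \left(6 + 3\right) \left(-5\right) = 0 \cdot 9 \left(-5\right) = 0 \left(-5\right) = 0$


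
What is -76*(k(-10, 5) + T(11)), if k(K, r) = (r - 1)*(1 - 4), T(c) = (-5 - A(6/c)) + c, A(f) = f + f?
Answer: 5928/11 ≈ 538.91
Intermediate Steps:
A(f) = 2*f
T(c) = -5 + c - 12/c (T(c) = (-5 - 2*6/c) + c = (-5 - 12/c) + c = -5 + c - 12/c)
k(K, r) = 3 - 3*r (k(K, r) = (-1 + r)*(-3) = 3 - 3*r)
-76*(k(-10, 5) + T(11)) = -76*((3 - 3*5) + (-5 + 11 - 12/11)) = -76*((3 - 15) + (-5 + 11 - 12*1/11)) = -76*(-12 + (-5 + 11 - 12/11)) = -76*(-12 + 54/11) = -76*(-78/11) = 5928/11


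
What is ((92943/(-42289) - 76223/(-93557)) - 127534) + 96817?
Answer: -121535192988445/3956431973 ≈ -30718.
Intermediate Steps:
((92943/(-42289) - 76223/(-93557)) - 127534) + 96817 = ((92943*(-1/42289) - 76223*(-1/93557)) - 127534) + 96817 = ((-92943/42289 + 76223/93557) - 127534) + 96817 = (-5472073804/3956431973 - 127534) + 96817 = -504585067318386/3956431973 + 96817 = -121535192988445/3956431973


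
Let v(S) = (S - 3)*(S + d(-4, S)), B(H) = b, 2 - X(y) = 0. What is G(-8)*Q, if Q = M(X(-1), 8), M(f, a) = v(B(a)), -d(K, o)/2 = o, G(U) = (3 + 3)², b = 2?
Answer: 72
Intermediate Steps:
X(y) = 2 (X(y) = 2 - 1*0 = 2 + 0 = 2)
B(H) = 2
G(U) = 36 (G(U) = 6² = 36)
d(K, o) = -2*o
v(S) = -S*(-3 + S) (v(S) = (S - 3)*(S - 2*S) = (-3 + S)*(-S) = -S*(-3 + S))
M(f, a) = 2 (M(f, a) = 2*(3 - 1*2) = 2*(3 - 2) = 2*1 = 2)
Q = 2
G(-8)*Q = 36*2 = 72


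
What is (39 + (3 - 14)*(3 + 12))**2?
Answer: 15876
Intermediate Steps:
(39 + (3 - 14)*(3 + 12))**2 = (39 - 11*15)**2 = (39 - 165)**2 = (-126)**2 = 15876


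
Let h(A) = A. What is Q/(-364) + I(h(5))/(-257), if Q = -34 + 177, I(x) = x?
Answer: -2967/7196 ≈ -0.41231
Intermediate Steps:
Q = 143
Q/(-364) + I(h(5))/(-257) = 143/(-364) + 5/(-257) = 143*(-1/364) + 5*(-1/257) = -11/28 - 5/257 = -2967/7196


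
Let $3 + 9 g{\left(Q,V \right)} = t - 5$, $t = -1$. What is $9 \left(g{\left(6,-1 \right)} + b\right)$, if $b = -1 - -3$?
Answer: $9$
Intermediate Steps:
$b = 2$ ($b = -1 + 3 = 2$)
$g{\left(Q,V \right)} = -1$ ($g{\left(Q,V \right)} = - \frac{1}{3} + \frac{-1 - 5}{9} = - \frac{1}{3} + \frac{1}{9} \left(-6\right) = - \frac{1}{3} - \frac{2}{3} = -1$)
$9 \left(g{\left(6,-1 \right)} + b\right) = 9 \left(-1 + 2\right) = 9 \cdot 1 = 9$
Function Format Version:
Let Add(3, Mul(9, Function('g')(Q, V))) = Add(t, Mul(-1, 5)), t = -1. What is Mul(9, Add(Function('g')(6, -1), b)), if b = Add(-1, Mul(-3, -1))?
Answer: 9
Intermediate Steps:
b = 2 (b = Add(-1, 3) = 2)
Function('g')(Q, V) = -1 (Function('g')(Q, V) = Add(Rational(-1, 3), Mul(Rational(1, 9), Add(-1, Mul(-1, 5)))) = Add(Rational(-1, 3), Mul(Rational(1, 9), Add(-1, -5))) = Add(Rational(-1, 3), Mul(Rational(1, 9), -6)) = Add(Rational(-1, 3), Rational(-2, 3)) = -1)
Mul(9, Add(Function('g')(6, -1), b)) = Mul(9, Add(-1, 2)) = Mul(9, 1) = 9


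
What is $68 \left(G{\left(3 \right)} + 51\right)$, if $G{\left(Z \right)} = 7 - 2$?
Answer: $3808$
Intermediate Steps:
$G{\left(Z \right)} = 5$ ($G{\left(Z \right)} = 7 - 2 = 5$)
$68 \left(G{\left(3 \right)} + 51\right) = 68 \left(5 + 51\right) = 68 \cdot 56 = 3808$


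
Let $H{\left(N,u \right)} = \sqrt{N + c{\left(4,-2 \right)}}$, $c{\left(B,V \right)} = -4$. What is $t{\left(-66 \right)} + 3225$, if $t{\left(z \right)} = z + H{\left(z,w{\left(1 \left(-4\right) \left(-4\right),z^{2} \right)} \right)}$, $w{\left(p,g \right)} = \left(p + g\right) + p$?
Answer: $3159 + i \sqrt{70} \approx 3159.0 + 8.3666 i$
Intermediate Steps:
$w{\left(p,g \right)} = g + 2 p$ ($w{\left(p,g \right)} = \left(g + p\right) + p = g + 2 p$)
$H{\left(N,u \right)} = \sqrt{-4 + N}$ ($H{\left(N,u \right)} = \sqrt{N - 4} = \sqrt{-4 + N}$)
$t{\left(z \right)} = z + \sqrt{-4 + z}$
$t{\left(-66 \right)} + 3225 = \left(-66 + \sqrt{-4 - 66}\right) + 3225 = \left(-66 + \sqrt{-70}\right) + 3225 = \left(-66 + i \sqrt{70}\right) + 3225 = 3159 + i \sqrt{70}$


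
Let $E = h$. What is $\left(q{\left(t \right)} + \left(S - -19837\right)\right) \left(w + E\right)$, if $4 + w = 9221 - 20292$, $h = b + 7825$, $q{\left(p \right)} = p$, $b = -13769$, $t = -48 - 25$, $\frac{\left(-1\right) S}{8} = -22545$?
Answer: $-3405910356$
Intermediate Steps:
$S = 180360$ ($S = \left(-8\right) \left(-22545\right) = 180360$)
$t = -73$ ($t = -48 - 25 = -73$)
$h = -5944$ ($h = -13769 + 7825 = -5944$)
$E = -5944$
$w = -11075$ ($w = -4 + \left(9221 - 20292\right) = -4 - 11071 = -11075$)
$\left(q{\left(t \right)} + \left(S - -19837\right)\right) \left(w + E\right) = \left(-73 + \left(180360 - -19837\right)\right) \left(-11075 - 5944\right) = \left(-73 + \left(180360 + 19837\right)\right) \left(-17019\right) = \left(-73 + 200197\right) \left(-17019\right) = 200124 \left(-17019\right) = -3405910356$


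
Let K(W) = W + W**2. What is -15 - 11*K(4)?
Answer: -235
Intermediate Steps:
-15 - 11*K(4) = -15 - 44*(1 + 4) = -15 - 44*5 = -15 - 11*20 = -15 - 220 = -235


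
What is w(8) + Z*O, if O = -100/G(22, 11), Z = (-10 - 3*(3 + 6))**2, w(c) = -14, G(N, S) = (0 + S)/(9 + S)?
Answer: -2738154/11 ≈ -2.4892e+5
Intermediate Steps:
G(N, S) = S/(9 + S)
Z = 1369 (Z = (-10 - 3*9)**2 = (-10 - 27)**2 = (-37)**2 = 1369)
O = -2000/11 (O = -100/(11/(9 + 11)) = -100/(11/20) = -100/(11*(1/20)) = -100/11/20 = -100*20/11 = -2000/11 ≈ -181.82)
w(8) + Z*O = -14 + 1369*(-2000/11) = -14 - 2738000/11 = -2738154/11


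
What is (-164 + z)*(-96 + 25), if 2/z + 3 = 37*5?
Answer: 1059533/91 ≈ 11643.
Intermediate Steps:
z = 1/91 (z = 2/(-3 + 37*5) = 2/(-3 + 185) = 2/182 = 2*(1/182) = 1/91 ≈ 0.010989)
(-164 + z)*(-96 + 25) = (-164 + 1/91)*(-96 + 25) = -14923/91*(-71) = 1059533/91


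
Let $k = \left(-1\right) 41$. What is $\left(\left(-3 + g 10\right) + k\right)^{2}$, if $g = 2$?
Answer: $576$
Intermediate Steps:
$k = -41$
$\left(\left(-3 + g 10\right) + k\right)^{2} = \left(\left(-3 + 2 \cdot 10\right) - 41\right)^{2} = \left(\left(-3 + 20\right) - 41\right)^{2} = \left(17 - 41\right)^{2} = \left(-24\right)^{2} = 576$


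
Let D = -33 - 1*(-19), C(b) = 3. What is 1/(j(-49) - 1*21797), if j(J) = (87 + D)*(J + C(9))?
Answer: -1/25155 ≈ -3.9754e-5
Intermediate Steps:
D = -14 (D = -33 + 19 = -14)
j(J) = 219 + 73*J (j(J) = (87 - 14)*(J + 3) = 73*(3 + J) = 219 + 73*J)
1/(j(-49) - 1*21797) = 1/((219 + 73*(-49)) - 1*21797) = 1/((219 - 3577) - 21797) = 1/(-3358 - 21797) = 1/(-25155) = -1/25155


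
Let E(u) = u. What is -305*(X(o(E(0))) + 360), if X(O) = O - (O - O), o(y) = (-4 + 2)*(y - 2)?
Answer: -111020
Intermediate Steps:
o(y) = 4 - 2*y (o(y) = -2*(-2 + y) = 4 - 2*y)
X(O) = O (X(O) = O - 1*0 = O + 0 = O)
-305*(X(o(E(0))) + 360) = -305*((4 - 2*0) + 360) = -305*((4 + 0) + 360) = -305*(4 + 360) = -305*364 = -111020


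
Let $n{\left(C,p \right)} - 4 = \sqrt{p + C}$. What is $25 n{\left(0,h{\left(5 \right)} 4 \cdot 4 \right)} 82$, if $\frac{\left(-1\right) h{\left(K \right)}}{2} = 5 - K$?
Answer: $8200$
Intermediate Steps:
$h{\left(K \right)} = -10 + 2 K$ ($h{\left(K \right)} = - 2 \left(5 - K\right) = -10 + 2 K$)
$n{\left(C,p \right)} = 4 + \sqrt{C + p}$ ($n{\left(C,p \right)} = 4 + \sqrt{p + C} = 4 + \sqrt{C + p}$)
$25 n{\left(0,h{\left(5 \right)} 4 \cdot 4 \right)} 82 = 25 \left(4 + \sqrt{0 + \left(-10 + 2 \cdot 5\right) 4 \cdot 4}\right) 82 = 25 \left(4 + \sqrt{0 + \left(-10 + 10\right) 4 \cdot 4}\right) 82 = 25 \left(4 + \sqrt{0 + 0 \cdot 4 \cdot 4}\right) 82 = 25 \left(4 + \sqrt{0 + 0 \cdot 4}\right) 82 = 25 \left(4 + \sqrt{0 + 0}\right) 82 = 25 \left(4 + \sqrt{0}\right) 82 = 25 \left(4 + 0\right) 82 = 25 \cdot 4 \cdot 82 = 100 \cdot 82 = 8200$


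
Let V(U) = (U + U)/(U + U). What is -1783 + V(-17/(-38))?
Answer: -1782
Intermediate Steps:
V(U) = 1 (V(U) = (2*U)/((2*U)) = (2*U)*(1/(2*U)) = 1)
-1783 + V(-17/(-38)) = -1783 + 1 = -1782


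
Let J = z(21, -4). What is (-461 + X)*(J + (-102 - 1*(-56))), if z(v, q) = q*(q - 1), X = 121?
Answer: 8840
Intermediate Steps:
z(v, q) = q*(-1 + q)
J = 20 (J = -4*(-1 - 4) = -4*(-5) = 20)
(-461 + X)*(J + (-102 - 1*(-56))) = (-461 + 121)*(20 + (-102 - 1*(-56))) = -340*(20 + (-102 + 56)) = -340*(20 - 46) = -340*(-26) = 8840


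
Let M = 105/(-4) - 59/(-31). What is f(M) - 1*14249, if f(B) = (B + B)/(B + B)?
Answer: -14248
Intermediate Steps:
M = -3019/124 (M = 105*(-¼) - 59*(-1/31) = -105/4 + 59/31 = -3019/124 ≈ -24.347)
f(B) = 1 (f(B) = (2*B)/((2*B)) = (2*B)*(1/(2*B)) = 1)
f(M) - 1*14249 = 1 - 1*14249 = 1 - 14249 = -14248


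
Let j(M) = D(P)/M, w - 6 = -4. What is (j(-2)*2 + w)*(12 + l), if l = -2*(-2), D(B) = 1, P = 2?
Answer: 16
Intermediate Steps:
w = 2 (w = 6 - 4 = 2)
j(M) = 1/M
l = 4
(j(-2)*2 + w)*(12 + l) = (2/(-2) + 2)*(12 + 4) = (-½*2 + 2)*16 = (-1 + 2)*16 = 1*16 = 16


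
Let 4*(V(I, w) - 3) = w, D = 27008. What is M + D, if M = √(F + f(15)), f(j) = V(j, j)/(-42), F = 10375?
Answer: 27008 + √8133874/28 ≈ 27110.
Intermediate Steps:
V(I, w) = 3 + w/4
f(j) = -1/14 - j/168 (f(j) = (3 + j/4)/(-42) = (3 + j/4)*(-1/42) = -1/14 - j/168)
M = √8133874/28 (M = √(10375 + (-1/14 - 1/168*15)) = √(10375 + (-1/14 - 5/56)) = √(10375 - 9/56) = √(580991/56) = √8133874/28 ≈ 101.86)
M + D = √8133874/28 + 27008 = 27008 + √8133874/28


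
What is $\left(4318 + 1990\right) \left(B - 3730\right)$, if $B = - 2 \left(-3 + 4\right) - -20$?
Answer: $-23415296$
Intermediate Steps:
$B = 18$ ($B = \left(-2\right) 1 + 20 = -2 + 20 = 18$)
$\left(4318 + 1990\right) \left(B - 3730\right) = \left(4318 + 1990\right) \left(18 - 3730\right) = 6308 \left(-3712\right) = -23415296$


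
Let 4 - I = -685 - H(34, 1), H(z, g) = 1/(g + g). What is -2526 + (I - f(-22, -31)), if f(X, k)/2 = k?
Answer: -3549/2 ≈ -1774.5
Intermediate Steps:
H(z, g) = 1/(2*g)
f(X, k) = 2*k
I = 1379/2 (I = 4 - (-685 - 1/(2*1)) = 4 - (-685 - 1/2) = 4 - (-685 - 1*½) = 4 - (-685 - ½) = 4 - 1*(-1371/2) = 4 + 1371/2 = 1379/2 ≈ 689.50)
-2526 + (I - f(-22, -31)) = -2526 + (1379/2 - 2*(-31)) = -2526 + (1379/2 - 1*(-62)) = -2526 + (1379/2 + 62) = -2526 + 1503/2 = -3549/2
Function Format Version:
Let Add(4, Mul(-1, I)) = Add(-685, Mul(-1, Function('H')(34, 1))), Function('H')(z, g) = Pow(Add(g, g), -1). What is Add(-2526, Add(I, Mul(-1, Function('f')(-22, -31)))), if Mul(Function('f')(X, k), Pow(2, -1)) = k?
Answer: Rational(-3549, 2) ≈ -1774.5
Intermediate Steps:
Function('H')(z, g) = Mul(Rational(1, 2), Pow(g, -1)) (Function('H')(z, g) = Pow(Mul(2, g), -1) = Mul(Rational(1, 2), Pow(g, -1)))
Function('f')(X, k) = Mul(2, k)
I = Rational(1379, 2) (I = Add(4, Mul(-1, Add(-685, Mul(-1, Mul(Rational(1, 2), Pow(1, -1)))))) = Add(4, Mul(-1, Add(-685, Mul(-1, Mul(Rational(1, 2), 1))))) = Add(4, Mul(-1, Add(-685, Mul(-1, Rational(1, 2))))) = Add(4, Mul(-1, Add(-685, Rational(-1, 2)))) = Add(4, Mul(-1, Rational(-1371, 2))) = Add(4, Rational(1371, 2)) = Rational(1379, 2) ≈ 689.50)
Add(-2526, Add(I, Mul(-1, Function('f')(-22, -31)))) = Add(-2526, Add(Rational(1379, 2), Mul(-1, Mul(2, -31)))) = Add(-2526, Add(Rational(1379, 2), Mul(-1, -62))) = Add(-2526, Add(Rational(1379, 2), 62)) = Add(-2526, Rational(1503, 2)) = Rational(-3549, 2)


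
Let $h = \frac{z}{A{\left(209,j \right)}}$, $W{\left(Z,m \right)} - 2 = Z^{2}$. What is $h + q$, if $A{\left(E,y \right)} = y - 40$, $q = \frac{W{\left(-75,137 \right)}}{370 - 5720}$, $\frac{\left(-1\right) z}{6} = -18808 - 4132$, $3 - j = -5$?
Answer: $- \frac{46034629}{10700} \approx -4302.3$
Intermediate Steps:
$j = 8$ ($j = 3 - -5 = 3 + 5 = 8$)
$z = 137640$ ($z = - 6 \left(-18808 - 4132\right) = \left(-6\right) \left(-22940\right) = 137640$)
$W{\left(Z,m \right)} = 2 + Z^{2}$
$q = - \frac{5627}{5350}$ ($q = \frac{2 + \left(-75\right)^{2}}{370 - 5720} = \frac{2 + 5625}{-5350} = 5627 \left(- \frac{1}{5350}\right) = - \frac{5627}{5350} \approx -1.0518$)
$A{\left(E,y \right)} = -40 + y$ ($A{\left(E,y \right)} = y - 40 = -40 + y$)
$h = - \frac{17205}{4}$ ($h = \frac{137640}{-40 + 8} = \frac{137640}{-32} = 137640 \left(- \frac{1}{32}\right) = - \frac{17205}{4} \approx -4301.3$)
$h + q = - \frac{17205}{4} - \frac{5627}{5350} = - \frac{46034629}{10700}$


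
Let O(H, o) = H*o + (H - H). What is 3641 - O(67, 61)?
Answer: -446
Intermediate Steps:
O(H, o) = H*o (O(H, o) = H*o + 0 = H*o)
3641 - O(67, 61) = 3641 - 67*61 = 3641 - 1*4087 = 3641 - 4087 = -446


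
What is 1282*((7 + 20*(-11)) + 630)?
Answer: 534594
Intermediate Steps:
1282*((7 + 20*(-11)) + 630) = 1282*((7 - 220) + 630) = 1282*(-213 + 630) = 1282*417 = 534594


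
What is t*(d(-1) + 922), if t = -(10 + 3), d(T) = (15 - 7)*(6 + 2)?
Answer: -12818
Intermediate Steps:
d(T) = 64 (d(T) = 8*8 = 64)
t = -13 (t = -1*13 = -13)
t*(d(-1) + 922) = -13*(64 + 922) = -13*986 = -12818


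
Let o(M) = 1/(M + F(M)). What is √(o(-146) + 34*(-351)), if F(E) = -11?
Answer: I*√294161323/157 ≈ 109.24*I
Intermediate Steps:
o(M) = 1/(-11 + M) (o(M) = 1/(M - 11) = 1/(-11 + M))
√(o(-146) + 34*(-351)) = √(1/(-11 - 146) + 34*(-351)) = √(1/(-157) - 11934) = √(-1/157 - 11934) = √(-1873639/157) = I*√294161323/157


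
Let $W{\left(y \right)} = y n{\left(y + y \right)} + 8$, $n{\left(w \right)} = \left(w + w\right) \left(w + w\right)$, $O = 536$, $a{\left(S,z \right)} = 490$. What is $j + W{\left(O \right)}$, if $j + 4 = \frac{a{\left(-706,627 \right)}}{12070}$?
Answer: $\frac{2973867553549}{1207} \approx 2.4639 \cdot 10^{9}$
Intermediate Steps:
$n{\left(w \right)} = 4 w^{2}$ ($n{\left(w \right)} = 2 w 2 w = 4 w^{2}$)
$W{\left(y \right)} = 8 + 16 y^{3}$ ($W{\left(y \right)} = y 4 \left(y + y\right)^{2} + 8 = y 4 \left(2 y\right)^{2} + 8 = y 4 \cdot 4 y^{2} + 8 = y 16 y^{2} + 8 = 16 y^{3} + 8 = 8 + 16 y^{3}$)
$j = - \frac{4779}{1207}$ ($j = -4 + \frac{490}{12070} = -4 + 490 \cdot \frac{1}{12070} = -4 + \frac{49}{1207} = - \frac{4779}{1207} \approx -3.9594$)
$j + W{\left(O \right)} = - \frac{4779}{1207} + \left(8 + 16 \cdot 536^{3}\right) = - \frac{4779}{1207} + \left(8 + 16 \cdot 153990656\right) = - \frac{4779}{1207} + \left(8 + 2463850496\right) = - \frac{4779}{1207} + 2463850504 = \frac{2973867553549}{1207}$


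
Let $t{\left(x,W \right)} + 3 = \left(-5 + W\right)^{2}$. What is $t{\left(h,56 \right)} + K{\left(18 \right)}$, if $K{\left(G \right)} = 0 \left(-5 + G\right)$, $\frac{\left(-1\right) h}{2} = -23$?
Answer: $2598$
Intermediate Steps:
$h = 46$ ($h = \left(-2\right) \left(-23\right) = 46$)
$t{\left(x,W \right)} = -3 + \left(-5 + W\right)^{2}$
$K{\left(G \right)} = 0$
$t{\left(h,56 \right)} + K{\left(18 \right)} = \left(-3 + \left(-5 + 56\right)^{2}\right) + 0 = \left(-3 + 51^{2}\right) + 0 = \left(-3 + 2601\right) + 0 = 2598 + 0 = 2598$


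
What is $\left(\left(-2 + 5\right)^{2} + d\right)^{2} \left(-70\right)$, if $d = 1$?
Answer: $-7000$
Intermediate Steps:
$\left(\left(-2 + 5\right)^{2} + d\right)^{2} \left(-70\right) = \left(\left(-2 + 5\right)^{2} + 1\right)^{2} \left(-70\right) = \left(3^{2} + 1\right)^{2} \left(-70\right) = \left(9 + 1\right)^{2} \left(-70\right) = 10^{2} \left(-70\right) = 100 \left(-70\right) = -7000$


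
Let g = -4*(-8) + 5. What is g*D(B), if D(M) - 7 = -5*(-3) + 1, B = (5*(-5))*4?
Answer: 851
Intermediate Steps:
B = -100 (B = -25*4 = -100)
D(M) = 23 (D(M) = 7 + (-5*(-3) + 1) = 7 + (15 + 1) = 7 + 16 = 23)
g = 37 (g = 32 + 5 = 37)
g*D(B) = 37*23 = 851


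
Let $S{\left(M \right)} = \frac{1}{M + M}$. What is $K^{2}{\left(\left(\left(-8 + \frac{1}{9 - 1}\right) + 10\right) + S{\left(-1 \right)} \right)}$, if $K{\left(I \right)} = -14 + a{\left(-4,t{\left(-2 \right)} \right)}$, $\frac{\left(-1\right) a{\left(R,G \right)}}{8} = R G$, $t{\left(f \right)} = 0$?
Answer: $196$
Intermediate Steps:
$a{\left(R,G \right)} = - 8 G R$ ($a{\left(R,G \right)} = - 8 R G = - 8 G R$)
$S{\left(M \right)} = \frac{1}{2 M}$
$K{\left(I \right)} = -14$ ($K{\left(I \right)} = -14 - 0 \left(-4\right) = -14 + 0 = -14$)
$K^{2}{\left(\left(\left(-8 + \frac{1}{9 - 1}\right) + 10\right) + S{\left(-1 \right)} \right)} = \left(-14\right)^{2} = 196$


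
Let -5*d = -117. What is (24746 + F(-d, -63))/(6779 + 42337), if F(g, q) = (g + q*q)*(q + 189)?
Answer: 1304729/122790 ≈ 10.626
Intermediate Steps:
d = 117/5 (d = -1/5*(-117) = 117/5 ≈ 23.400)
F(g, q) = (189 + q)*(g + q**2) (F(g, q) = (g + q**2)*(189 + q) = (189 + q)*(g + q**2))
(24746 + F(-d, -63))/(6779 + 42337) = (24746 + ((-63)**3 + 189*(-1*117/5) + 189*(-63)**2 - 1*117/5*(-63)))/(6779 + 42337) = (24746 + (-250047 + 189*(-117/5) + 189*3969 - 117/5*(-63)))/49116 = (24746 + (-250047 - 22113/5 + 750141 + 7371/5))*(1/49116) = (24746 + 2485728/5)*(1/49116) = (2609458/5)*(1/49116) = 1304729/122790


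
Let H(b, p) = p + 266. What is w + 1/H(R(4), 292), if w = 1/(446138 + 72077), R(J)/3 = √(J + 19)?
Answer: 518773/289163970 ≈ 0.0017940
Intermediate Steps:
R(J) = 3*√(19 + J) (R(J) = 3*√(J + 19) = 3*√(19 + J))
H(b, p) = 266 + p
w = 1/518215 ≈ 1.9297e-6
w + 1/H(R(4), 292) = 1/518215 + 1/(266 + 292) = 1/518215 + 1/558 = 518773/289163970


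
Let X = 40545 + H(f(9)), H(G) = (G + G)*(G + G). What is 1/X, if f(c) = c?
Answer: 1/40869 ≈ 2.4468e-5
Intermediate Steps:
H(G) = 4*G² (H(G) = (2*G)*(2*G) = 4*G²)
X = 40869 (X = 40545 + 4*9² = 40545 + 4*81 = 40545 + 324 = 40869)
1/X = 1/40869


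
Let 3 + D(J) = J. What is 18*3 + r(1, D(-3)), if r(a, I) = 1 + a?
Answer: 56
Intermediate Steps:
D(J) = -3 + J
18*3 + r(1, D(-3)) = 18*3 + (1 + 1) = 54 + 2 = 56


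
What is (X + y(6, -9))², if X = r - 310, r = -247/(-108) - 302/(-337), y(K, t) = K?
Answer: 119870287263841/1324668816 ≈ 90491.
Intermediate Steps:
r = 115855/36396 (r = -247*(-1/108) - 302*(-1/337) = 247/108 + 302/337 = 115855/36396 ≈ 3.1832)
X = -11166905/36396 (X = 115855/36396 - 310 = -11166905/36396 ≈ -306.82)
(X + y(6, -9))² = (-11166905/36396 + 6)² = (-10948529/36396)² = 119870287263841/1324668816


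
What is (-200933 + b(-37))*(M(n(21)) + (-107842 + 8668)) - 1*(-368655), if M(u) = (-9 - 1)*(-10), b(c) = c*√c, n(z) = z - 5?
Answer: 19907604697 + 3665738*I*√37 ≈ 1.9908e+10 + 2.2298e+7*I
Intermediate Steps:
n(z) = -5 + z
b(c) = c^(3/2)
M(u) = 100 (M(u) = -10*(-10) = 100)
(-200933 + b(-37))*(M(n(21)) + (-107842 + 8668)) - 1*(-368655) = (-200933 + (-37)^(3/2))*(100 + (-107842 + 8668)) - 1*(-368655) = (-200933 - 37*I*√37)*(100 - 99174) + 368655 = (-200933 - 37*I*√37)*(-99074) + 368655 = (19907236042 + 3665738*I*√37) + 368655 = 19907604697 + 3665738*I*√37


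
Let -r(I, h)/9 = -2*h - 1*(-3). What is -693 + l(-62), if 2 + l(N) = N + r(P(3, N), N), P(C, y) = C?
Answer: -1900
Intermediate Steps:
r(I, h) = -27 + 18*h (r(I, h) = -9*(-2*h - 1*(-3)) = -9*(-2*h + 3) = -9*(3 - 2*h) = -27 + 18*h)
l(N) = -29 + 19*N (l(N) = -2 + (N + (-27 + 18*N)) = -2 + (-27 + 19*N) = -29 + 19*N)
-693 + l(-62) = -693 + (-29 + 19*(-62)) = -693 + (-29 - 1178) = -693 - 1207 = -1900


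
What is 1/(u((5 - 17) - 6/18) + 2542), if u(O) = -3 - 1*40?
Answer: 1/2499 ≈ 0.00040016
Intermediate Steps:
u(O) = -43 (u(O) = -3 - 40 = -43)
1/(u((5 - 17) - 6/18) + 2542) = 1/(-43 + 2542) = 1/2499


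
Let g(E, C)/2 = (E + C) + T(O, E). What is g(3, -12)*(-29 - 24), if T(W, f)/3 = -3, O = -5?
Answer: 1908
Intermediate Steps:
T(W, f) = -9 (T(W, f) = 3*(-3) = -9)
g(E, C) = -18 + 2*C + 2*E (g(E, C) = 2*((E + C) - 9) = 2*((C + E) - 9) = 2*(-9 + C + E) = -18 + 2*C + 2*E)
g(3, -12)*(-29 - 24) = (-18 + 2*(-12) + 2*3)*(-29 - 24) = (-18 - 24 + 6)*(-53) = -36*(-53) = 1908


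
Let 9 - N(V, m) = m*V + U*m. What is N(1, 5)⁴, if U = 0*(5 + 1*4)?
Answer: 256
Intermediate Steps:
U = 0 (U = 0*(5 + 4) = 0*9 = 0)
N(V, m) = 9 - V*m (N(V, m) = 9 - (m*V + 0*m) = 9 - (V*m + 0) = 9 - V*m)
N(1, 5)⁴ = (9 - 1*1*5)⁴ = (9 - 5)⁴ = 4⁴ = 256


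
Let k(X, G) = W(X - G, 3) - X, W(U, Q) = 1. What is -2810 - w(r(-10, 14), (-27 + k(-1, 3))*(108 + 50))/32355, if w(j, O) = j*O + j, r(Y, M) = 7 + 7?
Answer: -90862264/32355 ≈ -2808.3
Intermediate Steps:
k(X, G) = 1 - X
r(Y, M) = 14
w(j, O) = j + O*j (w(j, O) = O*j + j = j + O*j)
-2810 - w(r(-10, 14), (-27 + k(-1, 3))*(108 + 50))/32355 = -2810 - 14*(1 + (-27 + (1 - 1*(-1)))*(108 + 50))/32355 = -2810 - 14*(1 + (-27 + (1 + 1))*158)/32355 = -2810 - 14*(1 + (-27 + 2)*158)/32355 = -2810 - 14*(1 - 25*158)/32355 = -2810 - 14*(1 - 3950)/32355 = -2810 - 14*(-3949)/32355 = -2810 - (-55286)/32355 = -2810 - 1*(-55286/32355) = -2810 + 55286/32355 = -90862264/32355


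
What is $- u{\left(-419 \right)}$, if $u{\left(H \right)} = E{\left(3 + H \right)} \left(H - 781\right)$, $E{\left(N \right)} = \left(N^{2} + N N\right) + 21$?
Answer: $415359600$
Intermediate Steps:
$E{\left(N \right)} = 21 + 2 N^{2}$ ($E{\left(N \right)} = \left(N^{2} + N^{2}\right) + 21 = 2 N^{2} + 21 = 21 + 2 N^{2}$)
$u{\left(H \right)} = \left(-781 + H\right) \left(21 + 2 \left(3 + H\right)^{2}\right)$ ($u{\left(H \right)} = \left(21 + 2 \left(3 + H\right)^{2}\right) \left(H - 781\right) = \left(21 + 2 \left(3 + H\right)^{2}\right) \left(-781 + H\right) = \left(-781 + H\right) \left(21 + 2 \left(3 + H\right)^{2}\right)$)
$- u{\left(-419 \right)} = - \left(-781 - 419\right) \left(21 + 2 \left(3 - 419\right)^{2}\right) = - \left(-1200\right) \left(21 + 2 \left(-416\right)^{2}\right) = - \left(-1200\right) \left(21 + 2 \cdot 173056\right) = - \left(-1200\right) \left(21 + 346112\right) = - \left(-1200\right) 346133 = \left(-1\right) \left(-415359600\right) = 415359600$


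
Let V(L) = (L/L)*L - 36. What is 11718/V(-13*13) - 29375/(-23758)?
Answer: -272374369/4870390 ≈ -55.925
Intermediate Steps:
V(L) = -36 + L (V(L) = 1*L - 36 = L - 36 = -36 + L)
11718/V(-13*13) - 29375/(-23758) = 11718/(-36 - 13*13) - 29375/(-23758) = 11718/(-36 - 169) - 29375*(-1/23758) = 11718/(-205) + 29375/23758 = 11718*(-1/205) + 29375/23758 = -11718/205 + 29375/23758 = -272374369/4870390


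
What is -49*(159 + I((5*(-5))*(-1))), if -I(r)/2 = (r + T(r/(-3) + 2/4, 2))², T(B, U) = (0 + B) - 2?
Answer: 265531/18 ≈ 14752.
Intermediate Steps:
T(B, U) = -2 + B (T(B, U) = B - 2 = -2 + B)
I(r) = -2*(-3/2 + 2*r/3)² (I(r) = -2*(r + (-2 + (r/(-3) + 2/4)))² = -2*(r + (-2 + (r*(-⅓) + 2*(¼))))² = -2*(r + (-2 + (-r/3 + ½)))² = -2*(r + (-2 + (½ - r/3)))² = -2*(r + (-3/2 - r/3))² = -2*(-3/2 + 2*r/3)²)
-49*(159 + I((5*(-5))*(-1))) = -49*(159 - (-9 + 4*((5*(-5))*(-1)))²/18) = -49*(159 - (-9 + 4*(-25*(-1)))²/18) = -49*(159 - (-9 + 4*25)²/18) = -49*(159 - (-9 + 100)²/18) = -49*(159 - 1/18*91²) = -49*(159 - 1/18*8281) = -49*(159 - 8281/18) = -49*(-5419/18) = 265531/18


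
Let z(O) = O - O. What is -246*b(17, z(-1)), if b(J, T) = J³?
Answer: -1208598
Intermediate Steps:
z(O) = 0
-246*b(17, z(-1)) = -246*17³ = -246*4913 = -1208598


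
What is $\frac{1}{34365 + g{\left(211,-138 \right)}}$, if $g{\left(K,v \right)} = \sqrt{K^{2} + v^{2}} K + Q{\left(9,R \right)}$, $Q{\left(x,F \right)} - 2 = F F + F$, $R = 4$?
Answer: $- \frac{34387}{1647511596} + \frac{211 \sqrt{63565}}{1647511596} \approx 1.1418 \cdot 10^{-5}$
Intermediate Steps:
$Q{\left(x,F \right)} = 2 + F + F^{2}$ ($Q{\left(x,F \right)} = 2 + \left(F F + F\right) = 2 + \left(F^{2} + F\right) = 2 + \left(F + F^{2}\right) = 2 + F + F^{2}$)
$g{\left(K,v \right)} = 22 + K \sqrt{K^{2} + v^{2}}$ ($g{\left(K,v \right)} = \sqrt{K^{2} + v^{2}} K + \left(2 + 4 + 4^{2}\right) = K \sqrt{K^{2} + v^{2}} + \left(2 + 4 + 16\right) = K \sqrt{K^{2} + v^{2}} + 22 = 22 + K \sqrt{K^{2} + v^{2}}$)
$\frac{1}{34365 + g{\left(211,-138 \right)}} = \frac{1}{34365 + \left(22 + 211 \sqrt{211^{2} + \left(-138\right)^{2}}\right)} = \frac{1}{34365 + \left(22 + 211 \sqrt{44521 + 19044}\right)} = \frac{1}{34365 + \left(22 + 211 \sqrt{63565}\right)} = \frac{1}{34387 + 211 \sqrt{63565}}$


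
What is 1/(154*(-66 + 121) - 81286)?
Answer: -1/72816 ≈ -1.3733e-5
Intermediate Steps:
1/(154*(-66 + 121) - 81286) = 1/(154*55 - 81286) = 1/(8470 - 81286) = 1/(-72816) = -1/72816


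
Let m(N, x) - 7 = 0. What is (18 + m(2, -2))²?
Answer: 625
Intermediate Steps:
m(N, x) = 7 (m(N, x) = 7 + 0 = 7)
(18 + m(2, -2))² = (18 + 7)² = 25² = 625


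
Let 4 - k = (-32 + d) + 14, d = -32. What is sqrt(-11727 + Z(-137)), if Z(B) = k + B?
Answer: I*sqrt(11810) ≈ 108.67*I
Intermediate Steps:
k = 54 (k = 4 - ((-32 - 32) + 14) = 4 - (-64 + 14) = 4 - 1*(-50) = 4 + 50 = 54)
Z(B) = 54 + B
sqrt(-11727 + Z(-137)) = sqrt(-11727 + (54 - 137)) = sqrt(-11727 - 83) = sqrt(-11810) = I*sqrt(11810)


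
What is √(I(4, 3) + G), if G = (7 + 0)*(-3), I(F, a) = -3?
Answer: 2*I*√6 ≈ 4.899*I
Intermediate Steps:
G = -21 (G = 7*(-3) = -21)
√(I(4, 3) + G) = √(-3 - 21) = √(-24) = 2*I*√6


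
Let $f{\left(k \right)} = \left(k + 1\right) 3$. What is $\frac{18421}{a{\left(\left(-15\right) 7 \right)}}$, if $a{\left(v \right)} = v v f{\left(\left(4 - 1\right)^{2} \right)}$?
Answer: $\frac{18421}{330750} \approx 0.055695$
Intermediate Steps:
$f{\left(k \right)} = 3 + 3 k$ ($f{\left(k \right)} = \left(1 + k\right) 3 = 3 + 3 k$)
$a{\left(v \right)} = 30 v^{2}$ ($a{\left(v \right)} = v v \left(3 + 3 \left(4 - 1\right)^{2}\right) = v^{2} \left(3 + 3 \cdot 3^{2}\right) = v^{2} \left(3 + 3 \cdot 9\right) = v^{2} \left(3 + 27\right) = v^{2} \cdot 30 = 30 v^{2}$)
$\frac{18421}{a{\left(\left(-15\right) 7 \right)}} = \frac{18421}{30 \left(\left(-15\right) 7\right)^{2}} = \frac{18421}{30 \left(-105\right)^{2}} = \frac{18421}{30 \cdot 11025} = \frac{18421}{330750}$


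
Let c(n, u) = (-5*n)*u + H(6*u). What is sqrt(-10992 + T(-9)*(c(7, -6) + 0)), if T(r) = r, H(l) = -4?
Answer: I*sqrt(12846) ≈ 113.34*I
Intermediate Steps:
c(n, u) = -4 - 5*n*u (c(n, u) = (-5*n)*u - 4 = -5*n*u - 4 = -4 - 5*n*u)
sqrt(-10992 + T(-9)*(c(7, -6) + 0)) = sqrt(-10992 - 9*((-4 - 5*7*(-6)) + 0)) = sqrt(-10992 - 9*((-4 + 210) + 0)) = sqrt(-10992 - 9*(206 + 0)) = sqrt(-10992 - 9*206) = sqrt(-10992 - 1854) = sqrt(-12846) = I*sqrt(12846)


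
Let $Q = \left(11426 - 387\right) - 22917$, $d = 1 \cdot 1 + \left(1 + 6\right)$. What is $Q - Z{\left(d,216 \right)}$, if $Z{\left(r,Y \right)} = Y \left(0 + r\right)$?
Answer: $-13606$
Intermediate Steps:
$d = 8$ ($d = 1 + 7 = 8$)
$Z{\left(r,Y \right)} = Y r$
$Q = -11878$ ($Q = \left(11426 - 387\right) - 22917 = 11039 - 22917 = -11878$)
$Q - Z{\left(d,216 \right)} = -11878 - 216 \cdot 8 = -11878 - 1728 = -13606$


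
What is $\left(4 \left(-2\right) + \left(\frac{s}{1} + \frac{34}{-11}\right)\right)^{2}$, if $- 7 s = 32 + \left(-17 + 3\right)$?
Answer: $\frac{1106704}{5929} \approx 186.66$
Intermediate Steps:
$s = - \frac{18}{7}$ ($s = - \frac{32 + \left(-17 + 3\right)}{7} = - \frac{32 - 14}{7} = \left(- \frac{1}{7}\right) 18 = - \frac{18}{7} \approx -2.5714$)
$\left(4 \left(-2\right) + \left(\frac{s}{1} + \frac{34}{-11}\right)\right)^{2} = \left(4 \left(-2\right) + \left(- \frac{18}{7 \cdot 1} + \frac{34}{-11}\right)\right)^{2} = \left(-8 + \left(\left(- \frac{18}{7}\right) 1 + 34 \left(- \frac{1}{11}\right)\right)\right)^{2} = \left(-8 - \frac{436}{77}\right)^{2} = \left(- \frac{1052}{77}\right)^{2} = \frac{1106704}{5929}$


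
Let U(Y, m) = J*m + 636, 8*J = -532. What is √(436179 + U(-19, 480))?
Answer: √404895 ≈ 636.31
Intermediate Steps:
J = -133/2 (J = (⅛)*(-532) = -133/2 ≈ -66.500)
U(Y, m) = 636 - 133*m/2 (U(Y, m) = -133*m/2 + 636 = 636 - 133*m/2)
√(436179 + U(-19, 480)) = √(436179 + (636 - 133/2*480)) = √(436179 + (636 - 31920)) = √(436179 - 31284) = √404895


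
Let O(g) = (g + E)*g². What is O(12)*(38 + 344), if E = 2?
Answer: 770112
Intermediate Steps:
O(g) = g²*(2 + g) (O(g) = (g + 2)*g² = (2 + g)*g² = g²*(2 + g))
O(12)*(38 + 344) = (12²*(2 + 12))*(38 + 344) = (144*14)*382 = 2016*382 = 770112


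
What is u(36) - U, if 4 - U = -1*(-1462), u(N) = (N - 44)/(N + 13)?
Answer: 71434/49 ≈ 1457.8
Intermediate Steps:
u(N) = (-44 + N)/(13 + N)
U = -1458 (U = 4 - (-1)*(-1462) = 4 - 1*1462 = 4 - 1462 = -1458)
u(36) - U = (-44 + 36)/(13 + 36) - 1*(-1458) = -8/49 + 1458 = 71434/49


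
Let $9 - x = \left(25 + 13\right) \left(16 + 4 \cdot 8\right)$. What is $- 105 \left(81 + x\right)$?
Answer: $182070$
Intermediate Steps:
$x = -1815$ ($x = 9 - \left(25 + 13\right) \left(16 + 4 \cdot 8\right) = 9 - 38 \left(16 + 32\right) = 9 - 38 \cdot 48 = 9 - 1824 = -1815$)
$- 105 \left(81 + x\right) = - 105 \left(81 - 1815\right) = \left(-105\right) \left(-1734\right) = 182070$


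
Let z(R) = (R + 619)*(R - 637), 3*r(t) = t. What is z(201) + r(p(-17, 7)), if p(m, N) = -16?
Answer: -1072576/3 ≈ -3.5753e+5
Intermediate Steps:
r(t) = t/3
z(R) = (-637 + R)*(619 + R) (z(R) = (619 + R)*(-637 + R) = (-637 + R)*(619 + R))
z(201) + r(p(-17, 7)) = (-394303 + 201² - 18*201) + (⅓)*(-16) = (-394303 + 40401 - 3618) - 16/3 = -357520 - 16/3 = -1072576/3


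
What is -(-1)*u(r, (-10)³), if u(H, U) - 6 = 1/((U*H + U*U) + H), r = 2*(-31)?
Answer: 6371629/1061938 ≈ 6.0000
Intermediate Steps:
r = -62
u(H, U) = 6 + 1/(H + U² + H*U) (u(H, U) = 6 + 1/((U*H + U*U) + H) = 6 + 1/((H*U + U²) + H) = 6 + 1/((U² + H*U) + H) = 6 + 1/(H + U² + H*U))
-(-1)*u(r, (-10)³) = -(-1)*(1 + 6*(-62) + 6*((-10)³)² + 6*(-62)*(-10)³)/(-62 + ((-10)³)² - 62*(-10)³) = -(-1)*(1 - 372 + 6*(-1000)² + 6*(-62)*(-1000))/(-62 + (-1000)² - 62*(-1000)) = -(-1)*(1 - 372 + 6*1000000 + 372000)/(-62 + 1000000 + 62000) = -(-1)*(1 - 372 + 6000000 + 372000)/1061938 = -(-1)*(1/1061938)*6371629 = -(-1)*6371629/1061938 = -1*(-6371629/1061938) = 6371629/1061938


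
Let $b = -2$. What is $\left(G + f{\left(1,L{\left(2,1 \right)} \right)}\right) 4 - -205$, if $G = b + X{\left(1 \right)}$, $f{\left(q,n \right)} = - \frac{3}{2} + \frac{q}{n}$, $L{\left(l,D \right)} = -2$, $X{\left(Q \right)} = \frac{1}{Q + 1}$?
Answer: $191$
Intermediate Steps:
$X{\left(Q \right)} = \frac{1}{1 + Q}$
$f{\left(q,n \right)} = - \frac{3}{2} + \frac{q}{n}$ ($f{\left(q,n \right)} = \left(-3\right) \frac{1}{2} + \frac{q}{n} = - \frac{3}{2} + \frac{q}{n}$)
$G = - \frac{3}{2}$ ($G = -2 + \frac{1}{1 + 1} = -2 + \frac{1}{2} = - \frac{3}{2} \approx -1.5$)
$\left(G + f{\left(1,L{\left(2,1 \right)} \right)}\right) 4 - -205 = \left(- \frac{3}{2} - \left(\frac{3}{2} - \frac{1}{-2}\right)\right) 4 - -205 = \left(- \frac{3}{2} + \left(- \frac{3}{2} + 1 \left(- \frac{1}{2}\right)\right)\right) 4 + 205 = \left(- \frac{3}{2} - 2\right) 4 + 205 = \left(- \frac{7}{2}\right) 4 + 205 = -14 + 205 = 191$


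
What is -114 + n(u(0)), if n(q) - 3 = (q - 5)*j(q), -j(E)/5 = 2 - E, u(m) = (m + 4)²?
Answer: 659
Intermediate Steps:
u(m) = (4 + m)²
j(E) = -10 + 5*E (j(E) = -5*(2 - E) = -10 + 5*E)
n(q) = 3 + (-10 + 5*q)*(-5 + q) (n(q) = 3 + (q - 5)*(-10 + 5*q) = 3 + (-5 + q)*(-10 + 5*q) = 3 + (-10 + 5*q)*(-5 + q))
-114 + n(u(0)) = -114 + (53 - 35*(4 + 0)² + 5*((4 + 0)²)²) = -114 + (53 - 35*4² + 5*(4²)²) = -114 + (53 - 35*16 + 5*16²) = -114 + (53 - 560 + 5*256) = -114 + (53 - 560 + 1280) = -114 + 773 = 659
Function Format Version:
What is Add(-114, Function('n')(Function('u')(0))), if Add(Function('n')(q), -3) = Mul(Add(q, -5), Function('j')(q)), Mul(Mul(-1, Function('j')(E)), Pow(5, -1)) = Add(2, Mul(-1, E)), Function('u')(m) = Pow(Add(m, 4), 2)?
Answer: 659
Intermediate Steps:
Function('u')(m) = Pow(Add(4, m), 2)
Function('j')(E) = Add(-10, Mul(5, E)) (Function('j')(E) = Mul(-5, Add(2, Mul(-1, E))) = Add(-10, Mul(5, E)))
Function('n')(q) = Add(3, Mul(Add(-10, Mul(5, q)), Add(-5, q))) (Function('n')(q) = Add(3, Mul(Add(q, -5), Add(-10, Mul(5, q)))) = Add(3, Mul(Add(-5, q), Add(-10, Mul(5, q)))) = Add(3, Mul(Add(-10, Mul(5, q)), Add(-5, q))))
Add(-114, Function('n')(Function('u')(0))) = Add(-114, Add(53, Mul(-35, Pow(Add(4, 0), 2)), Mul(5, Pow(Pow(Add(4, 0), 2), 2)))) = Add(-114, Add(53, Mul(-35, Pow(4, 2)), Mul(5, Pow(Pow(4, 2), 2)))) = Add(-114, Add(53, Mul(-35, 16), Mul(5, Pow(16, 2)))) = Add(-114, Add(53, -560, Mul(5, 256))) = Add(-114, Add(53, -560, 1280)) = Add(-114, 773) = 659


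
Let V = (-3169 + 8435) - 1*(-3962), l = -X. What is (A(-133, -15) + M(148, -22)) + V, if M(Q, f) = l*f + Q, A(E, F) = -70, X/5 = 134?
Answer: 24046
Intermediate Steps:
X = 670 (X = 5*134 = 670)
l = -670 (l = -1*670 = -670)
M(Q, f) = Q - 670*f (M(Q, f) = -670*f + Q = Q - 670*f)
V = 9228 (V = 5266 + 3962 = 9228)
(A(-133, -15) + M(148, -22)) + V = (-70 + (148 - 670*(-22))) + 9228 = (-70 + (148 + 14740)) + 9228 = (-70 + 14888) + 9228 = 14818 + 9228 = 24046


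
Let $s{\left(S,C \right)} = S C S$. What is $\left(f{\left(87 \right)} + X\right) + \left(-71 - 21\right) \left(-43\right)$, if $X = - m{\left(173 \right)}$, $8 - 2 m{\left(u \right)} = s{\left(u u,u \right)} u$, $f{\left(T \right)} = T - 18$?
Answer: $\frac{26808753340131}{2} \approx 1.3404 \cdot 10^{13}$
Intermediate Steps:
$f{\left(T \right)} = -18 + T$
$s{\left(S,C \right)} = C S^{2}$ ($s{\left(S,C \right)} = C S S = C S^{2}$)
$m{\left(u \right)} = 4 - \frac{u^{6}}{2}$ ($m{\left(u \right)} = 4 - \frac{u \left(u u\right)^{2} u}{2} = 4 - \frac{u \left(u^{2}\right)^{2} u}{2} = 4 - \frac{u u^{4} u}{2} = 4 - \frac{u^{5} u}{2} = 4 - \frac{u^{6}}{2}$)
$X = \frac{26808753332081}{2}$ ($X = - (4 - \frac{173^{6}}{2}) = - (4 - \frac{26808753332089}{2}) = \left(-1\right) \left(- \frac{26808753332081}{2}\right) = \frac{26808753332081}{2} \approx 1.3404 \cdot 10^{13}$)
$\left(f{\left(87 \right)} + X\right) + \left(-71 - 21\right) \left(-43\right) = \left(\left(-18 + 87\right) + \frac{26808753332081}{2}\right) + \left(-71 - 21\right) \left(-43\right) = \left(69 + \frac{26808753332081}{2}\right) - -3956 = \frac{26808753332219}{2} + 3956 = \frac{26808753340131}{2}$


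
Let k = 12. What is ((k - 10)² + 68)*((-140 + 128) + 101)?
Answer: 6408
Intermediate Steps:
((k - 10)² + 68)*((-140 + 128) + 101) = ((12 - 10)² + 68)*((-140 + 128) + 101) = (2² + 68)*(-12 + 101) = (4 + 68)*89 = 72*89 = 6408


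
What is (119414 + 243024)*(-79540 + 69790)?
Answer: -3533770500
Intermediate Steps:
(119414 + 243024)*(-79540 + 69790) = 362438*(-9750) = -3533770500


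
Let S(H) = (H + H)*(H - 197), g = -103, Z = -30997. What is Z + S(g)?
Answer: 30803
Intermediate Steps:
S(H) = 2*H*(-197 + H) (S(H) = (2*H)*(-197 + H) = 2*H*(-197 + H))
Z + S(g) = -30997 + 2*(-103)*(-197 - 103) = -30997 + 2*(-103)*(-300) = -30997 + 61800 = 30803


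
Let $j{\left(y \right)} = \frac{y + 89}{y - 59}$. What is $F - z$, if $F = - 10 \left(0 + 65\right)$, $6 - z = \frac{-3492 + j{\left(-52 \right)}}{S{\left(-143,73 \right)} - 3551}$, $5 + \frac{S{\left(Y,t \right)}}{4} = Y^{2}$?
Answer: $- \frac{153957277}{234675} \approx -656.04$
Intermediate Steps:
$S{\left(Y,t \right)} = -20 + 4 Y^{2}$
$j{\left(y \right)} = \frac{89 + y}{-59 + y}$
$z = \frac{1418527}{234675}$ ($z = 6 - \frac{-3492 + \frac{89 - 52}{-59 - 52}}{\left(-20 + 4 \left(-143\right)^{2}\right) - 3551} = 6 - \frac{-3492 + \frac{1}{-111} \cdot 37}{\left(-20 + 4 \cdot 20449\right) - 3551} = 6 - \frac{-3492 - \frac{1}{3}}{\left(-20 + 81796\right) - 3551} = 6 - \frac{-3492 - \frac{1}{3}}{81776 - 3551} = 6 - - \frac{10477}{3 \cdot 78225} = 6 - \left(- \frac{10477}{3}\right) \frac{1}{78225} = 6 - - \frac{10477}{234675} = 6 + \frac{10477}{234675} = \frac{1418527}{234675} \approx 6.0446$)
$F = -650$ ($F = \left(-10\right) 65 = -650$)
$F - z = -650 - \frac{1418527}{234675} = - \frac{153957277}{234675}$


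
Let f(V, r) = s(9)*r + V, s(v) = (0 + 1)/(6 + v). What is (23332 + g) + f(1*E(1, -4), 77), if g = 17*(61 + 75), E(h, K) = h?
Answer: 384752/15 ≈ 25650.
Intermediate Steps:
s(v) = 1/(6 + v)
g = 2312 (g = 17*136 = 2312)
f(V, r) = V + r/15 (f(V, r) = r/(6 + 9) + V = r/15 + V = V + r/15)
(23332 + g) + f(1*E(1, -4), 77) = (23332 + 2312) + (1*1 + (1/15)*77) = 25644 + (1 + 77/15) = 25644 + 92/15 = 384752/15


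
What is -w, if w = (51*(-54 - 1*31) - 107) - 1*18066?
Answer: 22508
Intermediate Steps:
w = -22508 (w = (51*(-54 - 31) - 107) - 18066 = (51*(-85) - 107) - 18066 = (-4335 - 107) - 18066 = -4442 - 18066 = -22508)
-w = -1*(-22508) = 22508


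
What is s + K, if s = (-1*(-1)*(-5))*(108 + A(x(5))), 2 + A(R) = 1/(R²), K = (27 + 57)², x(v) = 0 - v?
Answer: 32629/5 ≈ 6525.8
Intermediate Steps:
x(v) = -v
K = 7056 (K = 84² = 7056)
A(R) = -2 + R⁻² (A(R) = -2 + 1/(R²) = -2 + R⁻²)
s = -2651/5 (s = (-1*(-1)*(-5))*(108 + (-2 + (-1*5)⁻²)) = (1*(-5))*(108 + (-2 + (-5)⁻²)) = -5*(108 + (-2 + 1/25)) = -5*(108 - 49/25) = -5*2651/25 = -2651/5 ≈ -530.20)
s + K = -2651/5 + 7056 = 32629/5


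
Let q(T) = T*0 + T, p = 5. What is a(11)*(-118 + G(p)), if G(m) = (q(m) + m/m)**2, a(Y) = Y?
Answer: -902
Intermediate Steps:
q(T) = T (q(T) = 0 + T = T)
G(m) = (1 + m)**2 (G(m) = (m + m/m)**2 = (m + 1)**2 = (1 + m)**2)
a(11)*(-118 + G(p)) = 11*(-118 + (1 + 5)**2) = 11*(-118 + 6**2) = 11*(-118 + 36) = 11*(-82) = -902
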